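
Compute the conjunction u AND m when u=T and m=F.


Conjunction is true only when both operands are true.
Substitute: u=T, m=F.
T AND F evaluates to F.

F


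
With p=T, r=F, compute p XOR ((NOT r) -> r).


Substitute p=T, r=F:
NOT r = T
(NOT r) -> r = T -> F = F
p XOR ((NOT r) -> r) = T XOR F = T

T


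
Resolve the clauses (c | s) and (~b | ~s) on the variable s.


The clauses contain complementary literals s and ~s.
Resolution eliminates this pair and disjoins the remaining literals (merging duplicates).

(c | ~b)


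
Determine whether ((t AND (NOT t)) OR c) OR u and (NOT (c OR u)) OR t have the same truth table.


Compare truth tables:
c | t | u | φ | ψ
-----------------
F | F | F | F | T
T | F | F | T | F
F | T | F | F | T
T | T | F | T | T
F | F | T | T | F
T | F | T | T | F
F | T | T | T | T
T | T | T | T | T
They differ at row 1 (c=F, t=F, u=F): φ=F but ψ=T.

No, they are not logically equivalent.


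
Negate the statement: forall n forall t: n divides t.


Negation flips each quantifier (∀↔∃) and negates the inner predicate.
¬(forall n forall t: φ) = exists n exists t: ¬φ.

exists n exists t: ~(n divides t)


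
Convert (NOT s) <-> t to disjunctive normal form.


Step 1: (¬s) ↔ t is true exactly when both agree: ((¬s) ∧ t) ∨ (¬(¬s) ∧ ¬t).
Step 2: Eliminate any double negations (¬¬X = X).

((NOT s) AND t) OR (s AND (NOT t))


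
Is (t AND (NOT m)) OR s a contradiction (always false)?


Truth table over {m, s, t}:
m | s | t | φ
-------------
F | F | F | F
T | F | F | F
F | T | F | T
T | T | F | T
F | F | T | T
T | F | T | F
F | T | T | T
T | T | T | T
Satisfying assignment at row 3: m=F, s=T, t=F gives T.

No, it is not a contradiction.


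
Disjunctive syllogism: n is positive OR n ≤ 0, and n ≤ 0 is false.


Disjunctive syllogism: from (P ∨ Q) and ¬P, infer Q.
One disjunct, 'n ≤ 0', is ruled out; the other must hold.

n is positive


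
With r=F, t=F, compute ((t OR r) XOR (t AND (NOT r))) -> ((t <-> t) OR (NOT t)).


Substitute r=F, t=F:
t OR r = F OR F = F
NOT r = T
t AND (NOT r) = F AND T = F
(t OR r) XOR (t AND (NOT r)) = F XOR F = F
t <-> t = F <-> F = T
NOT t = T
(t <-> t) OR (NOT t) = T OR T = T
((t OR r) XOR (t AND (NOT r))) -> ((t <-> t) OR (NOT t)) = F -> T = T

T


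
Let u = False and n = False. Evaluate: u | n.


Disjunction is false only when both operands are false.
Substitute: u=False, n=False.
False | False evaluates to False.

False


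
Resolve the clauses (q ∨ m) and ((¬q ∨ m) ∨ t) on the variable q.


The clauses contain complementary literals q and ¬q.
Resolution eliminates this pair and disjoins the remaining literals (merging duplicates).

(m ∨ t)


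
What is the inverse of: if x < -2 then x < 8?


The inverse of (P → Q) is (¬P → ¬Q). It is equivalent to the converse, not to the original.
Here P = 'x < -2' and Q = 'x < 8'.

If not (x < -2), then not (x < 8).


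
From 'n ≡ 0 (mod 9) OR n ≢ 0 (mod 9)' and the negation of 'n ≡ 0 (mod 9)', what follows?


Disjunctive syllogism: from (P ∨ Q) and ¬P, infer Q.
One disjunct, 'n ≡ 0 (mod 9)', is ruled out; the other must hold.

n ≢ 0 (mod 9)


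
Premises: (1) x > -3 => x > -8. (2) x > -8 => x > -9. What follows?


Hypothetical syllogism: from (P → Q) and (Q → R), infer (P → R).
Chain the two implications through the shared middle term 'x > -8'.

x > -3 => x > -9


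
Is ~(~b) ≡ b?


Compare truth tables:
b | φ | ψ
---------
False | False | False
True | True | True
The columns φ and ψ agree on every row.

Yes, they are logically equivalent.


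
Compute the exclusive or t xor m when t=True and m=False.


Exclusive or is true when exactly one operand is true.
Substitute: t=True, m=False.
True xor False evaluates to True.

True


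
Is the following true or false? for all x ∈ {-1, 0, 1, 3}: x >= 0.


Evaluate the predicate on each element: -1:F, 0:T, 1:T, 3:T.
Counterexample x = -1 fails the predicate.

F


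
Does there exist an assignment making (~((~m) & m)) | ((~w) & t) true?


Search for a satisfying assignment over {m, t, w}.
Try m=False, t=False, w=False: the formula evaluates to True.
A satisfying assignment exists.

Satisfiable.


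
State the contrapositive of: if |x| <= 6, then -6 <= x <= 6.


The contrapositive of (P → Q) is (¬Q → ¬P); it is logically equivalent to the original.
Here P = '|x| <= 6' and Q = '-6 <= x <= 6'.

If not (-6 <= x <= 6), then not (|x| <= 6).


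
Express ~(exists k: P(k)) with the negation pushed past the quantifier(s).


¬(forall x: φ) = exists x: ¬φ, and ¬(exists x: φ) = forall x: ¬φ.
Apply to the existential statement.

forall k: ~(P(k))


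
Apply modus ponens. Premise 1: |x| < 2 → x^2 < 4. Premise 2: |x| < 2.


Modus ponens: from (P → Q) and P, infer Q.
P = '|x| < 2' is asserted, and P → Q holds, so Q follows.

x^2 < 4.


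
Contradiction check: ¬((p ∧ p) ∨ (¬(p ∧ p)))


Truth table over {p}:
p | φ
-----
F | F
T | F
Every row is false.

Yes, it is a contradiction.


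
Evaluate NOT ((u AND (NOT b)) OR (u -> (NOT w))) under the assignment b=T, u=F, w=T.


Substitute b=T, u=F, w=T:
NOT b = F
u AND (NOT b) = F AND F = F
NOT w = F
u -> (NOT w) = F -> F = T
(u AND (NOT b)) OR (u -> (NOT w)) = F OR T = T
NOT ((u AND (NOT b)) OR (u -> (NOT w))) = F

F


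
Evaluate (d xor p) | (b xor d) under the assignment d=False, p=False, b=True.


Substitute d=False, p=False, b=True:
d xor p = False xor False = False
b xor d = True xor False = True
(d xor p) | (b xor d) = False | True = True

True


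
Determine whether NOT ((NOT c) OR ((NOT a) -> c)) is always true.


Build the truth table over {a, c}:
a | c | φ
---------
F | F | F
T | F | F
F | T | F
T | T | F
Counterexample at row 1: with a=F, c=F, the formula is F.

No, it is not a tautology.


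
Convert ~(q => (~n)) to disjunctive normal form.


Step 1: Rewrite implication then negate: ¬(¬q ∨ (¬n)) = q ∧ ¬(¬n).
Step 2: Eliminate any double negations (¬¬X = X).

q & n


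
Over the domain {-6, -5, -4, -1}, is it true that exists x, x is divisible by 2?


Evaluate the predicate on each element: -6:True, -5:False, -4:True, -1:False.
Witness x = -6 satisfies the predicate.

True


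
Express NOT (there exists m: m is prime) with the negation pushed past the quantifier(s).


¬(for all x: φ) = there exists x: ¬φ, and ¬(there exists x: φ) = for all x: ¬φ.
Apply to the existential statement.

for all m: NOT(m is prime)


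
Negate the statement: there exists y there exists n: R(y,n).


Negation flips each quantifier (∀↔∃) and negates the inner predicate.
¬(there exists y there exists n: φ) = for all y for all n: ¬φ.

for all y for all n: NOT(R(y,n))


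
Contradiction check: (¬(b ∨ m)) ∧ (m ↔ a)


Truth table over {a, b, m}:
a | b | m | φ
-------------
F | F | F | T
T | F | F | F
F | T | F | F
T | T | F | F
F | F | T | F
T | F | T | F
F | T | T | F
T | T | T | F
Satisfying assignment at row 1: a=F, b=F, m=F gives T.

No, it is not a contradiction.


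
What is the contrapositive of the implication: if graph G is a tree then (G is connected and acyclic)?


The contrapositive of (P → Q) is (¬Q → ¬P); it is logically equivalent to the original.
Here P = 'graph G is a tree' and Q = '(G is connected and acyclic)'.

If not ((G is connected and acyclic)), then not (graph G is a tree).


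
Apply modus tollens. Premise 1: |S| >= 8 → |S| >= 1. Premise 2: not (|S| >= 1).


Modus tollens: from (P → Q) and ¬Q, infer ¬P.
Q = '|S| >= 1' is denied; since P → Q, P must also fail.

Not (|S| >= 8).


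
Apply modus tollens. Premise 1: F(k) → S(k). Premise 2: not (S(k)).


Modus tollens: from (P → Q) and ¬Q, infer ¬P.
Q = 'S(k)' is denied; since P → Q, P must also fail.

Not (F(k)).


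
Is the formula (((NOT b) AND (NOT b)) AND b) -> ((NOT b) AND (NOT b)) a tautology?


Build the truth table over {b}:
b | φ
-----
F | T
T | T
Every row evaluates to true.

Yes, it is a tautology.


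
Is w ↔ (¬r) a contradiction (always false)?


Truth table over {r, w}:
r | w | φ
---------
F | F | F
T | F | T
F | T | T
T | T | F
Satisfying assignment at row 2: r=T, w=F gives T.

No, it is not a contradiction.


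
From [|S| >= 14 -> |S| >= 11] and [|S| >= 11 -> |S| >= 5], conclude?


Hypothetical syllogism: from (P → Q) and (Q → R), infer (P → R).
Chain the two implications through the shared middle term '|S| >= 11'.

|S| >= 14 -> |S| >= 5


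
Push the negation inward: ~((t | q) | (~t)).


De Morgan: the negation of a disjunction is the conjunction of the negations.
Distribute ~ across |, flipping it to &, and negate each literal.

((~t) & (~q)) & t


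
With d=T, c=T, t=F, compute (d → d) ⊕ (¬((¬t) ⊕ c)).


Substitute d=T, c=T, t=F:
d → d = T → T = T
¬t = T
(¬t) ⊕ c = T ⊕ T = F
¬((¬t) ⊕ c) = T
(d → d) ⊕ (¬((¬t) ⊕ c)) = T ⊕ T = F

F


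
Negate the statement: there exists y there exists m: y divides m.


Negation flips each quantifier (∀↔∃) and negates the inner predicate.
¬(there exists y there exists m: φ) = for all y for all m: ¬φ.

for all y for all m: NOT(y divides m)


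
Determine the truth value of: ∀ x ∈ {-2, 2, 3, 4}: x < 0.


Evaluate the predicate on each element: -2:T, 2:F, 3:F, 4:F.
Counterexample x = 2 fails the predicate.

F


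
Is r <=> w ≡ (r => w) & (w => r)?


Compare truth tables:
r | w | φ | ψ
-------------
False | False | True | True
True | False | False | False
False | True | False | False
True | True | True | True
The columns φ and ψ agree on every row.

Yes, they are logically equivalent.


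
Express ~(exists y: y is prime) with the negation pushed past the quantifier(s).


¬(forall x: φ) = exists x: ¬φ, and ¬(exists x: φ) = forall x: ¬φ.
Apply to the existential statement.

forall y: ~(y is prime)


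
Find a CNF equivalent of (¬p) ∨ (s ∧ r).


Step 1: Distribute ∨ over ∧: (¬p) ∨ (s ∧ r) = ((¬p) ∨ s) ∧ ((¬p) ∨ r).

((¬p) ∨ s) ∧ ((¬p) ∨ r)


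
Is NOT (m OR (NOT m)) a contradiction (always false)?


Truth table over {m}:
m | φ
-----
F | F
T | F
Every row is false.

Yes, it is a contradiction.


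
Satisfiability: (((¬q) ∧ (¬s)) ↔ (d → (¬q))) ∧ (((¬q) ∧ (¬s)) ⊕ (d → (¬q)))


Check all 8 assignments over {d, q, s}:
d | q | s | φ
-------------
F | F | F | F
T | F | F | F
F | T | F | F
T | T | F | F
F | F | T | F
T | F | T | F
F | T | T | F
T | T | T | F
No assignment makes the formula true.

Unsatisfiable.


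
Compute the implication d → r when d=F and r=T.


Implication is false only when antecedent is true and consequent is false.
Substitute: d=F, r=T.
F → T evaluates to T.

T


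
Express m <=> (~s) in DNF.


Step 1: m ↔ (¬s) is true exactly when both agree: (m ∧ (¬s)) ∨ (¬m ∧ ¬(¬s)).
Step 2: Eliminate any double negations (¬¬X = X).

(m & (~s)) | ((~m) & s)


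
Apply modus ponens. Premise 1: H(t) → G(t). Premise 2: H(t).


Modus ponens: from (P → Q) and P, infer Q.
P = 'H(t)' is asserted, and P → Q holds, so Q follows.

G(t).


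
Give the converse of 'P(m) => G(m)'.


The converse of (P → Q) is (Q → P). It is not in general equivalent to the original.
Here P = 'P(m)' and Q = 'G(m)'.

If G(m), then P(m).


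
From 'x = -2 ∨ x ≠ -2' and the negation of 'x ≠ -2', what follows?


Disjunctive syllogism: from (P ∨ Q) and ¬P, infer Q.
One disjunct, 'x ≠ -2', is ruled out; the other must hold.

x = -2


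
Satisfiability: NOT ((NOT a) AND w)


Search for a satisfying assignment over {a, w}.
Try a=F, w=F: the formula evaluates to T.
A satisfying assignment exists.

Satisfiable.


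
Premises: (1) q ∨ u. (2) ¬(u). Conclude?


Disjunctive syllogism: from (P ∨ Q) and ¬P, infer Q.
One disjunct, 'u', is ruled out; the other must hold.

q


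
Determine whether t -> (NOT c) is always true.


Build the truth table over {c, t}:
c | t | φ
---------
F | F | T
T | F | T
F | T | T
T | T | F
Counterexample at row 4: with c=T, t=T, the formula is F.

No, it is not a tautology.


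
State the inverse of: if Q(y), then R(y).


The inverse of (P → Q) is (¬P → ¬Q). It is equivalent to the converse, not to the original.
Here P = 'Q(y)' and Q = 'R(y)'.

If not (Q(y)), then not (R(y)).


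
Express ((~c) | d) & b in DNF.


Step 1: Distribute ∧ over ∨: ((¬c) ∨ d) ∧ b = ((¬c) ∧ b) ∨ (d ∧ b).

((~c) & b) | (d & b)


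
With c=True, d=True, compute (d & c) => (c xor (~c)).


Substitute c=True, d=True:
d & c = True & True = True
~c = False
c xor (~c) = True xor False = True
(d & c) => (c xor (~c)) = True => True = True

True


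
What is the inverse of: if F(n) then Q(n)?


The inverse of (P → Q) is (¬P → ¬Q). It is equivalent to the converse, not to the original.
Here P = 'F(n)' and Q = 'Q(n)'.

If not (F(n)), then not (Q(n)).


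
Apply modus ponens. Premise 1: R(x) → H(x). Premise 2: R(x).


Modus ponens: from (P → Q) and P, infer Q.
P = 'R(x)' is asserted, and P → Q holds, so Q follows.

H(x).


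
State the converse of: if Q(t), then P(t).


The converse of (P → Q) is (Q → P). It is not in general equivalent to the original.
Here P = 'Q(t)' and Q = 'P(t)'.

If P(t), then Q(t).


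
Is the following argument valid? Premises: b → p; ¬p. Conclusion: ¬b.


This matches the form of modus tollens: the conclusion follows in every model of the premises.

Valid.


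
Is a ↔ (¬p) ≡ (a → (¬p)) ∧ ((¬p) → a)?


Compare truth tables:
a | p | φ | ψ
-------------
F | F | F | F
T | F | T | T
F | T | T | T
T | T | F | F
The columns φ and ψ agree on every row.

Yes, they are logically equivalent.


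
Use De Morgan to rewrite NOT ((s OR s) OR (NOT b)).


De Morgan: the negation of a disjunction is the conjunction of the negations.
Distribute NOT across OR, flipping it to AND, and negate each literal.

((NOT s) AND (NOT s)) AND b


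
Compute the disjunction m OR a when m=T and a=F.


Disjunction is false only when both operands are false.
Substitute: m=T, a=F.
T OR F evaluates to T.

T


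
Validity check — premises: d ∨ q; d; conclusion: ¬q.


This is affirming a disjunct (fallacy). There exist truth assignments where the premises are all true but the conclusion is false.

Invalid.


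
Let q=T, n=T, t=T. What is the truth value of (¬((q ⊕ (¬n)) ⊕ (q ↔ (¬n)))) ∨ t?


Substitute q=T, n=T, t=T:
¬n = F
q ⊕ (¬n) = T ⊕ F = T
¬n = F
q ↔ (¬n) = T ↔ F = F
(q ⊕ (¬n)) ⊕ (q ↔ (¬n)) = T ⊕ F = T
¬((q ⊕ (¬n)) ⊕ (q ↔ (¬n))) = F
(¬((q ⊕ (¬n)) ⊕ (q ↔ (¬n)))) ∨ t = F ∨ T = T

T


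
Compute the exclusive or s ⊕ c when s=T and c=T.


Exclusive or is true when exactly one operand is true.
Substitute: s=T, c=T.
T ⊕ T evaluates to F.

F


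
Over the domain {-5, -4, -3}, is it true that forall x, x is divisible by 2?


Evaluate the predicate on each element: -5:False, -4:True, -3:False.
Counterexample x = -5 fails the predicate.

False


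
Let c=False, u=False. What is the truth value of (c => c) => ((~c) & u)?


Substitute c=False, u=False:
c => c = False => False = True
~c = True
(~c) & u = True & False = False
(c => c) => ((~c) & u) = True => False = False

False


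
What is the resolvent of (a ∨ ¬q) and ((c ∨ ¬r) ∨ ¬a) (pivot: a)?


The clauses contain complementary literals a and ¬a.
Resolution eliminates this pair and disjoins the remaining literals (merging duplicates).

((¬q ∨ c) ∨ ¬r)


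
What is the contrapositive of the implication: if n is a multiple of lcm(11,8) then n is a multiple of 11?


The contrapositive of (P → Q) is (¬Q → ¬P); it is logically equivalent to the original.
Here P = 'n is a multiple of lcm(11,8)' and Q = 'n is a multiple of 11'.

If not (n is a multiple of 11), then not (n is a multiple of lcm(11,8)).


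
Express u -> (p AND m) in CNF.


Step 1: Rewrite u → (p ∧ m) as ¬u ∨ (p ∧ m).
Step 2: Distribute ∨ over ∧.

((NOT u) OR p) AND ((NOT u) OR m)


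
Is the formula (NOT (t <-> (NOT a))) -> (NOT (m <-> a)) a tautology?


Build the truth table over {a, m, t}:
a | m | t | φ
-------------
F | F | F | F
T | F | F | T
F | T | F | T
T | T | F | T
F | F | T | T
T | F | T | T
F | T | T | T
T | T | T | F
Counterexample at row 1: with a=F, m=F, t=F, the formula is F.

No, it is not a tautology.


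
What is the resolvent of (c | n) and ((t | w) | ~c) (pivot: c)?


The clauses contain complementary literals c and ~c.
Resolution eliminates this pair and disjoins the remaining literals (merging duplicates).

((n | w) | t)


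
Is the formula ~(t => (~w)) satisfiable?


Search for a satisfying assignment over {t, w}.
Try t=True, w=True: the formula evaluates to True.
A satisfying assignment exists.

Satisfiable.


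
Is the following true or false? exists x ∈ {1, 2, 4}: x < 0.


Evaluate the predicate on each element: 1:False, 2:False, 4:False.
No element satisfies the predicate.

False


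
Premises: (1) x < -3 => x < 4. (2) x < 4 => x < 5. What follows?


Hypothetical syllogism: from (P → Q) and (Q → R), infer (P → R).
Chain the two implications through the shared middle term 'x < 4'.

x < -3 => x < 5


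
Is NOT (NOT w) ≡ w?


Compare truth tables:
w | φ | ψ
---------
F | F | F
T | T | T
The columns φ and ψ agree on every row.

Yes, they are logically equivalent.


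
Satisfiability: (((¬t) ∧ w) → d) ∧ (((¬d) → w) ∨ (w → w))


Search for a satisfying assignment over {d, t, w}.
Try d=F, t=F, w=F: the formula evaluates to T.
A satisfying assignment exists.

Satisfiable.


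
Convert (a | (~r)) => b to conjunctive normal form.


Step 1: Rewrite as ¬(a ∨ (¬r)) ∨ b = (¬a ∧ ¬(¬r)) ∨ b.
Step 2: Distribute ∨ over ∧.
Step 3: Eliminate any double negations (¬¬X = X).

((~a) | b) & (r | b)


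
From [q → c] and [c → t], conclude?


Hypothetical syllogism: from (P → Q) and (Q → R), infer (P → R).
Chain the two implications through the shared middle term 'c'.

q → t


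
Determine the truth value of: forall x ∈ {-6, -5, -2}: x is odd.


Evaluate the predicate on each element: -6:False, -5:True, -2:False.
Counterexample x = -6 fails the predicate.

False


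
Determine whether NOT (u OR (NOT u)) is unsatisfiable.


Truth table over {u}:
u | φ
-----
F | F
T | F
Every row is false.

Yes, it is a contradiction.


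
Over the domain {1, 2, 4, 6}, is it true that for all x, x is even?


Evaluate the predicate on each element: 1:F, 2:T, 4:T, 6:T.
Counterexample x = 1 fails the predicate.

F


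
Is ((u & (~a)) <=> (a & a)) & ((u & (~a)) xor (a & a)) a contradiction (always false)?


Truth table over {a, u}:
a | u | φ
---------
False | False | False
True | False | False
False | True | False
True | True | False
Every row is false.

Yes, it is a contradiction.


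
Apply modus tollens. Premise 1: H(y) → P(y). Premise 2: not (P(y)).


Modus tollens: from (P → Q) and ¬Q, infer ¬P.
Q = 'P(y)' is denied; since P → Q, P must also fail.

Not (H(y)).


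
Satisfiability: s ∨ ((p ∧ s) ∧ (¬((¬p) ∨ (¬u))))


Search for a satisfying assignment over {p, s, u}.
Try p=F, s=T, u=F: the formula evaluates to T.
A satisfying assignment exists.

Satisfiable.


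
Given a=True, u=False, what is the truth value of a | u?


Disjunction is false only when both operands are false.
Substitute: a=True, u=False.
True | False evaluates to True.

True


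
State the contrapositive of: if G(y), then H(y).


The contrapositive of (P → Q) is (¬Q → ¬P); it is logically equivalent to the original.
Here P = 'G(y)' and Q = 'H(y)'.

If not (H(y)), then not (G(y)).


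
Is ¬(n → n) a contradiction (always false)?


Truth table over {n}:
n | φ
-----
F | F
T | F
Every row is false.

Yes, it is a contradiction.


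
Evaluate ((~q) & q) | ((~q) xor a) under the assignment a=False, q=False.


Substitute a=False, q=False:
~q = True
(~q) & q = True & False = False
~q = True
(~q) xor a = True xor False = True
((~q) & q) | ((~q) xor a) = False | True = True

True


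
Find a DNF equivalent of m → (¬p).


Step 1: Rewrite m → (¬p) as ¬m ∨ (¬p).

(¬m) ∨ (¬p)


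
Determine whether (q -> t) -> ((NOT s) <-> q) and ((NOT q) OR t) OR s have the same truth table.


Compare truth tables:
q | s | t | φ | ψ
-----------------
F | F | F | F | T
T | F | F | T | F
F | T | F | T | T
T | T | F | T | T
F | F | T | F | T
T | F | T | T | T
F | T | T | T | T
T | T | T | F | T
They differ at row 1 (q=F, s=F, t=F): φ=F but ψ=T.

No, they are not logically equivalent.


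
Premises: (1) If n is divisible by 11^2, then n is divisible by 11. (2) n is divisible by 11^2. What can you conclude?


Modus ponens: from (P → Q) and P, infer Q.
P = 'n is divisible by 11^2' is asserted, and P → Q holds, so Q follows.

n is divisible by 11.


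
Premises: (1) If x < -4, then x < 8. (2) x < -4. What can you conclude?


Modus ponens: from (P → Q) and P, infer Q.
P = 'x < -4' is asserted, and P → Q holds, so Q follows.

x < 8.


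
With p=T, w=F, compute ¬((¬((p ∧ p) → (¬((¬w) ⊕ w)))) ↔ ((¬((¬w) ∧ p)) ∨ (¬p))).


Substitute p=T, w=F:
… (earlier sub-steps elided)
¬((¬w) ⊕ w) = F
(p ∧ p) → (¬((¬w) ⊕ w)) = T → F = F
¬((p ∧ p) → (¬((¬w) ⊕ w))) = T
¬w = T
(¬w) ∧ p = T ∧ T = T
¬((¬w) ∧ p) = F
¬p = F
(¬((¬w) ∧ p)) ∨ (¬p) = F ∨ F = F
(¬((p ∧ p) → (¬((¬w) ⊕ w)))) ↔ ((¬((¬w) ∧ p)) ∨ (¬p)) = T ↔ F = F
¬((¬((p ∧ p) → (¬((¬w) ⊕ w)))) ↔ ((¬((¬w) ∧ p)) ∨ (¬p))) = T

T


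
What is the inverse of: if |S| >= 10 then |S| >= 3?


The inverse of (P → Q) is (¬P → ¬Q). It is equivalent to the converse, not to the original.
Here P = '|S| >= 10' and Q = '|S| >= 3'.

If not (|S| >= 10), then not (|S| >= 3).


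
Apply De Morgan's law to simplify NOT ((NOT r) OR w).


De Morgan: the negation of a disjunction is the conjunction of the negations.
Distribute NOT across OR, flipping it to AND, and negate each literal.

r AND (NOT w)


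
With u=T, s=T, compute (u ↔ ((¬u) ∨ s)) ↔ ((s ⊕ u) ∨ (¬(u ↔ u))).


Substitute u=T, s=T:
¬u = F
(¬u) ∨ s = F ∨ T = T
u ↔ ((¬u) ∨ s) = T ↔ T = T
s ⊕ u = T ⊕ T = F
u ↔ u = T ↔ T = T
¬(u ↔ u) = F
(s ⊕ u) ∨ (¬(u ↔ u)) = F ∨ F = F
(u ↔ ((¬u) ∨ s)) ↔ ((s ⊕ u) ∨ (¬(u ↔ u))) = T ↔ F = F

F


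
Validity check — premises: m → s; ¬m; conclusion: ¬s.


This is denying the antecedent (fallacy). There exist truth assignments where the premises are all true but the conclusion is false.

Invalid.


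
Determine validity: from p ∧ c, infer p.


This matches the form of conjunction elimination: the conclusion follows in every model of the premises.

Valid.


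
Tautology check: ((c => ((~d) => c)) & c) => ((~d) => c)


Build the truth table over {c, d}:
c | d | φ
---------
False | False | True
True | False | True
False | True | True
True | True | True
Every row evaluates to true.

Yes, it is a tautology.


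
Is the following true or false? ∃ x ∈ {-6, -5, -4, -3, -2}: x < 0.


Evaluate the predicate on each element: -6:T, -5:T, -4:T, -3:T, -2:T.
Witness x = -6 satisfies the predicate.

T


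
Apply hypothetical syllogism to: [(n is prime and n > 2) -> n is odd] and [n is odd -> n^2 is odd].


Hypothetical syllogism: from (P → Q) and (Q → R), infer (P → R).
Chain the two implications through the shared middle term 'n is odd'.

(n is prime and n > 2) -> n^2 is odd


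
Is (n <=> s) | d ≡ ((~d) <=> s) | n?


Compare truth tables:
d | n | s | φ | ψ
-----------------
False | False | False | True | False
True | False | False | True | True
False | True | False | False | True
True | True | False | True | True
False | False | True | False | True
True | False | True | True | False
False | True | True | True | True
True | True | True | True | True
They differ at row 1 (d=False, n=False, s=False): φ=True but ψ=False.

No, they are not logically equivalent.


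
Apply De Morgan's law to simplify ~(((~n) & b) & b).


De Morgan: the negation of a conjunction is the disjunction of the negations.
Distribute ~ across &, flipping it to |, and negate each literal.

(n | (~b)) | (~b)


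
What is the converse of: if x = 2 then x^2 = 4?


The converse of (P → Q) is (Q → P). It is not in general equivalent to the original.
Here P = 'x = 2' and Q = 'x^2 = 4'.

If x^2 = 4, then x = 2.


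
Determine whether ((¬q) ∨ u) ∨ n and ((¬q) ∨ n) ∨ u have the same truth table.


Compare truth tables:
n | q | u | φ | ψ
-----------------
F | F | F | T | T
T | F | F | T | T
F | T | F | F | F
T | T | F | T | T
F | F | T | T | T
T | F | T | T | T
F | T | T | T | T
T | T | T | T | T
The columns φ and ψ agree on every row.

Yes, they are logically equivalent.


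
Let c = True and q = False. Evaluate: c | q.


Disjunction is false only when both operands are false.
Substitute: c=True, q=False.
True | False evaluates to True.

True


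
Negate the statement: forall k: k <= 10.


¬(forall x: φ) = exists x: ¬φ, and ¬(exists x: φ) = forall x: ¬φ.
Apply to the universal statement.

exists k: ~(k <= 10)


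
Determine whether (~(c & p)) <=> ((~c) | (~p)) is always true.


Build the truth table over {c, p}:
c | p | φ
---------
False | False | True
True | False | True
False | True | True
True | True | True
Every row evaluates to true.

Yes, it is a tautology.


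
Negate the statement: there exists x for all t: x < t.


Negation flips each quantifier (∀↔∃) and negates the inner predicate.
¬(there exists x for all t: φ) = for all x there exists t: ¬φ.

for all x there exists t: NOT(x < t)


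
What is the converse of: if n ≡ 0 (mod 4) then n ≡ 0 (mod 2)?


The converse of (P → Q) is (Q → P). It is not in general equivalent to the original.
Here P = 'n ≡ 0 (mod 4)' and Q = 'n ≡ 0 (mod 2)'.

If n ≡ 0 (mod 2), then n ≡ 0 (mod 4).


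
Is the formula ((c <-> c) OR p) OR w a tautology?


Build the truth table over {c, p, w}:
c | p | w | φ
-------------
F | F | F | T
T | F | F | T
F | T | F | T
T | T | F | T
F | F | T | T
T | F | T | T
F | T | T | T
T | T | T | T
Every row evaluates to true.

Yes, it is a tautology.


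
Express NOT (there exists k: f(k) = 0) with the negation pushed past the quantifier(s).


¬(for all x: φ) = there exists x: ¬φ, and ¬(there exists x: φ) = for all x: ¬φ.
Apply to the existential statement.

for all k: NOT(f(k) = 0)


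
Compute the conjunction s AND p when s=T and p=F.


Conjunction is true only when both operands are true.
Substitute: s=T, p=F.
T AND F evaluates to F.

F


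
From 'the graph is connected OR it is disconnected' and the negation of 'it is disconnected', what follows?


Disjunctive syllogism: from (P ∨ Q) and ¬P, infer Q.
One disjunct, 'it is disconnected', is ruled out; the other must hold.

the graph is connected


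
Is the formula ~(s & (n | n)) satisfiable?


Search for a satisfying assignment over {n, s}.
Try n=False, s=False: the formula evaluates to True.
A satisfying assignment exists.

Satisfiable.


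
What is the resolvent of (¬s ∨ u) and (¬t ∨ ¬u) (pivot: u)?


The clauses contain complementary literals u and ¬u.
Resolution eliminates this pair and disjoins the remaining literals (merging duplicates).

(¬s ∨ ¬t)


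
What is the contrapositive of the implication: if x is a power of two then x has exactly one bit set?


The contrapositive of (P → Q) is (¬Q → ¬P); it is logically equivalent to the original.
Here P = 'x is a power of two' and Q = 'x has exactly one bit set'.

If not (x has exactly one bit set), then not (x is a power of two).


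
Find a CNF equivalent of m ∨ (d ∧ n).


Step 1: Distribute ∨ over ∧: m ∨ (d ∧ n) = (m ∨ d) ∧ (m ∨ n).

(m ∨ d) ∧ (m ∨ n)


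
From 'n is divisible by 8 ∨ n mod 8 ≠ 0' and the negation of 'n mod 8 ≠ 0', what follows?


Disjunctive syllogism: from (P ∨ Q) and ¬P, infer Q.
One disjunct, 'n mod 8 ≠ 0', is ruled out; the other must hold.

n is divisible by 8


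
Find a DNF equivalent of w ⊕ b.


Step 1: w ⊕ b is true exactly when they disagree: (w ∧ ¬b) ∨ (¬w ∧ b).

(w ∧ (¬b)) ∨ ((¬w) ∧ b)


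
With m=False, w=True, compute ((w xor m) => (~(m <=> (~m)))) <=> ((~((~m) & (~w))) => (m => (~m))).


Substitute m=False, w=True:
… (earlier sub-steps elided)
~(m <=> (~m)) = True
(w xor m) => (~(m <=> (~m))) = True => True = True
~m = True
~w = False
(~m) & (~w) = True & False = False
~((~m) & (~w)) = True
~m = True
m => (~m) = False => True = True
(~((~m) & (~w))) => (m => (~m)) = True => True = True
((w xor m) => (~(m <=> (~m)))) <=> ((~((~m) & (~w))) => (m => (~m))) = True <=> True = True

True


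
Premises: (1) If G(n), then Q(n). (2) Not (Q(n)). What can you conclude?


Modus tollens: from (P → Q) and ¬Q, infer ¬P.
Q = 'Q(n)' is denied; since P → Q, P must also fail.

Not (G(n)).


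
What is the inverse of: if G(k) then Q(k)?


The inverse of (P → Q) is (¬P → ¬Q). It is equivalent to the converse, not to the original.
Here P = 'G(k)' and Q = 'Q(k)'.

If not (G(k)), then not (Q(k)).


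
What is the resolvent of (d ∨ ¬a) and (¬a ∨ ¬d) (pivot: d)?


The clauses contain complementary literals d and ¬d.
Resolution eliminates this pair and disjoins the remaining literals (merging duplicates).

¬a


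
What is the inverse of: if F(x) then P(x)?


The inverse of (P → Q) is (¬P → ¬Q). It is equivalent to the converse, not to the original.
Here P = 'F(x)' and Q = 'P(x)'.

If not (F(x)), then not (P(x)).


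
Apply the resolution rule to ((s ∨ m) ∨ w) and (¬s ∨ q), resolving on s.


The clauses contain complementary literals s and ¬s.
Resolution eliminates this pair and disjoins the remaining literals (merging duplicates).

((m ∨ w) ∨ q)


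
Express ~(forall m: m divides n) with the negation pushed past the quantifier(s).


¬(forall x: φ) = exists x: ¬φ, and ¬(exists x: φ) = forall x: ¬φ.
Apply to the universal statement.

exists m: ~(m divides n)


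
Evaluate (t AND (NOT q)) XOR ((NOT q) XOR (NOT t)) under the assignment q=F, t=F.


Substitute q=F, t=F:
NOT q = T
t AND (NOT q) = F AND T = F
NOT q = T
NOT t = T
(NOT q) XOR (NOT t) = T XOR T = F
(t AND (NOT q)) XOR ((NOT q) XOR (NOT t)) = F XOR F = F

F


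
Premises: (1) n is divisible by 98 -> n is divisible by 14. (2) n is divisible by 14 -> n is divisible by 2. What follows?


Hypothetical syllogism: from (P → Q) and (Q → R), infer (P → R).
Chain the two implications through the shared middle term 'n is divisible by 14'.

n is divisible by 98 -> n is divisible by 2


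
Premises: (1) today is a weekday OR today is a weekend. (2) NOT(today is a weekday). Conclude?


Disjunctive syllogism: from (P ∨ Q) and ¬P, infer Q.
One disjunct, 'today is a weekday', is ruled out; the other must hold.

today is a weekend


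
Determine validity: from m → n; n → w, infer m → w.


This matches the form of hypothetical syllogism: the conclusion follows in every model of the premises.

Valid.


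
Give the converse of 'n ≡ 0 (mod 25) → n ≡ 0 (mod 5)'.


The converse of (P → Q) is (Q → P). It is not in general equivalent to the original.
Here P = 'n ≡ 0 (mod 25)' and Q = 'n ≡ 0 (mod 5)'.

If n ≡ 0 (mod 5), then n ≡ 0 (mod 25).


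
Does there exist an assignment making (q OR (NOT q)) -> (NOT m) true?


Search for a satisfying assignment over {m, q}.
Try m=F, q=F: the formula evaluates to T.
A satisfying assignment exists.

Satisfiable.


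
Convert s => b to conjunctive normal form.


Step 1: Rewrite s → b as ¬s ∨ b.

(~s) | b


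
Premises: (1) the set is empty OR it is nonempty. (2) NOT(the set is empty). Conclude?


Disjunctive syllogism: from (P ∨ Q) and ¬P, infer Q.
One disjunct, 'the set is empty', is ruled out; the other must hold.

it is nonempty


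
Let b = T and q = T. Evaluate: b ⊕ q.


Exclusive or is true when exactly one operand is true.
Substitute: b=T, q=T.
T ⊕ T evaluates to F.

F


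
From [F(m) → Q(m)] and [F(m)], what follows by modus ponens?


Modus ponens: from (P → Q) and P, infer Q.
P = 'F(m)' is asserted, and P → Q holds, so Q follows.

Q(m).


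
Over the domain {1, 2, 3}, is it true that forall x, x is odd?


Evaluate the predicate on each element: 1:True, 2:False, 3:True.
Counterexample x = 2 fails the predicate.

False


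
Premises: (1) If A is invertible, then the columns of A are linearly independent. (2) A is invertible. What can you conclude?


Modus ponens: from (P → Q) and P, infer Q.
P = 'A is invertible' is asserted, and P → Q holds, so Q follows.

the columns of A are linearly independent.


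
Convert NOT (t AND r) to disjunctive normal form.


Step 1: Apply De Morgan: ¬(t ∧ r) = ¬t ∨ ¬r.

(NOT t) OR (NOT r)


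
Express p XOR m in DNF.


Step 1: p ⊕ m is true exactly when they disagree: (p ∧ ¬m) ∨ (¬p ∧ m).

(p AND (NOT m)) OR ((NOT p) AND m)


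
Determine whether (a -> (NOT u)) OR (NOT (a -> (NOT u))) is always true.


Build the truth table over {a, u}:
a | u | φ
---------
F | F | T
T | F | T
F | T | T
T | T | T
Every row evaluates to true.

Yes, it is a tautology.


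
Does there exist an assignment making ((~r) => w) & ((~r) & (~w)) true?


Check all 4 assignments over {r, w}:
r | w | φ
---------
False | False | False
True | False | False
False | True | False
True | True | False
No assignment makes the formula true.

Unsatisfiable.


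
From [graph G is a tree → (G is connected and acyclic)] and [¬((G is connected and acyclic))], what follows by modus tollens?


Modus tollens: from (P → Q) and ¬Q, infer ¬P.
Q = '(G is connected and acyclic)' is denied; since P → Q, P must also fail.

Not (graph G is a tree).


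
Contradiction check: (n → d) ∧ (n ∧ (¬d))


Truth table over {d, n}:
d | n | φ
---------
F | F | F
T | F | F
F | T | F
T | T | F
Every row is false.

Yes, it is a contradiction.


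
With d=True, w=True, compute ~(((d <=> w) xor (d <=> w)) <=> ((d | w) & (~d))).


Substitute d=True, w=True:
d <=> w = True <=> True = True
d <=> w = True <=> True = True
(d <=> w) xor (d <=> w) = True xor True = False
d | w = True | True = True
~d = False
(d | w) & (~d) = True & False = False
((d <=> w) xor (d <=> w)) <=> ((d | w) & (~d)) = False <=> False = True
~(((d <=> w) xor (d <=> w)) <=> ((d | w) & (~d))) = False

False


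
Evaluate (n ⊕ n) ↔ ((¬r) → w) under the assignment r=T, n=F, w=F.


Substitute r=T, n=F, w=F:
n ⊕ n = F ⊕ F = F
¬r = F
(¬r) → w = F → F = T
(n ⊕ n) ↔ ((¬r) → w) = F ↔ T = F

F


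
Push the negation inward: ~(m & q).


De Morgan: the negation of a conjunction is the disjunction of the negations.
Distribute ~ across &, flipping it to |, and negate each literal.

(~m) | (~q)


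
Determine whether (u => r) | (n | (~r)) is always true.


Build the truth table over {n, r, u}:
n | r | u | φ
-------------
False | False | False | True
True | False | False | True
False | True | False | True
True | True | False | True
False | False | True | True
True | False | True | True
False | True | True | True
True | True | True | True
Every row evaluates to true.

Yes, it is a tautology.


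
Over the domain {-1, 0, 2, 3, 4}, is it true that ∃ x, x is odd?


Evaluate the predicate on each element: -1:T, 0:F, 2:F, 3:T, 4:F.
Witness x = -1 satisfies the predicate.

T


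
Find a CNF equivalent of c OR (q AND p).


Step 1: Distribute ∨ over ∧: c ∨ (q ∧ p) = (c ∨ q) ∧ (c ∨ p).

(c OR q) AND (c OR p)


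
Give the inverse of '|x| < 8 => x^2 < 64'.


The inverse of (P → Q) is (¬P → ¬Q). It is equivalent to the converse, not to the original.
Here P = '|x| < 8' and Q = 'x^2 < 64'.

If not (|x| < 8), then not (x^2 < 64).


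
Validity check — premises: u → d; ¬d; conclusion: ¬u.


This matches the form of modus tollens: the conclusion follows in every model of the premises.

Valid.


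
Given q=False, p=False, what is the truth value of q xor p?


Exclusive or is true when exactly one operand is true.
Substitute: q=False, p=False.
False xor False evaluates to False.

False


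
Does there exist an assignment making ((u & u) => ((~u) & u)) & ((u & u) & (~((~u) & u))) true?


Check all 2 assignments over {u}:
u | φ
-----
False | False
True | False
No assignment makes the formula true.

Unsatisfiable.


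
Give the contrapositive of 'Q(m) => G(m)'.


The contrapositive of (P → Q) is (¬Q → ¬P); it is logically equivalent to the original.
Here P = 'Q(m)' and Q = 'G(m)'.

If not (G(m)), then not (Q(m)).


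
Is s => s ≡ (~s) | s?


Compare truth tables:
s | φ | ψ
---------
False | True | True
True | True | True
The columns φ and ψ agree on every row.

Yes, they are logically equivalent.


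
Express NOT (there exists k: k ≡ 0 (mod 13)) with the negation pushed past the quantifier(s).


¬(for all x: φ) = there exists x: ¬φ, and ¬(there exists x: φ) = for all x: ¬φ.
Apply to the existential statement.

for all k: NOT(k ≡ 0 (mod 13))


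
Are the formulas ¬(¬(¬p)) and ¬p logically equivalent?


Compare truth tables:
p | φ | ψ
---------
F | T | T
T | F | F
The columns φ and ψ agree on every row.

Yes, they are logically equivalent.


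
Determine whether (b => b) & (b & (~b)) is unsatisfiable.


Truth table over {b}:
b | φ
-----
False | False
True | False
Every row is false.

Yes, it is a contradiction.


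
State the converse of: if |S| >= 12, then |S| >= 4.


The converse of (P → Q) is (Q → P). It is not in general equivalent to the original.
Here P = '|S| >= 12' and Q = '|S| >= 4'.

If |S| >= 4, then |S| >= 12.


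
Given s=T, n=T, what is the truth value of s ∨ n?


Disjunction is false only when both operands are false.
Substitute: s=T, n=T.
T ∨ T evaluates to T.

T


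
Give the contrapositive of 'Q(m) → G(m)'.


The contrapositive of (P → Q) is (¬Q → ¬P); it is logically equivalent to the original.
Here P = 'Q(m)' and Q = 'G(m)'.

If not (G(m)), then not (Q(m)).


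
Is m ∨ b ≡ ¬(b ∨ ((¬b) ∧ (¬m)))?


Compare truth tables:
b | m | φ | ψ
-------------
F | F | F | F
T | F | T | F
F | T | T | T
T | T | T | F
They differ at row 2 (b=T, m=F): φ=T but ψ=F.

No, they are not logically equivalent.


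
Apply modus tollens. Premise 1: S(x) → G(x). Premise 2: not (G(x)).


Modus tollens: from (P → Q) and ¬Q, infer ¬P.
Q = 'G(x)' is denied; since P → Q, P must also fail.

Not (S(x)).


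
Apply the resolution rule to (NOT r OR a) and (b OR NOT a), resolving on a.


The clauses contain complementary literals a and NOTa.
Resolution eliminates this pair and disjoins the remaining literals (merging duplicates).

(NOT r OR b)


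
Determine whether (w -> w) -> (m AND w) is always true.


Build the truth table over {m, w}:
m | w | φ
---------
F | F | F
T | F | F
F | T | F
T | T | T
Counterexample at row 1: with m=F, w=F, the formula is F.

No, it is not a tautology.


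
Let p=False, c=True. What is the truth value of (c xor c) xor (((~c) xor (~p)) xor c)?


Substitute p=False, c=True:
c xor c = True xor True = False
~c = False
~p = True
(~c) xor (~p) = False xor True = True
((~c) xor (~p)) xor c = True xor True = False
(c xor c) xor (((~c) xor (~p)) xor c) = False xor False = False

False
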